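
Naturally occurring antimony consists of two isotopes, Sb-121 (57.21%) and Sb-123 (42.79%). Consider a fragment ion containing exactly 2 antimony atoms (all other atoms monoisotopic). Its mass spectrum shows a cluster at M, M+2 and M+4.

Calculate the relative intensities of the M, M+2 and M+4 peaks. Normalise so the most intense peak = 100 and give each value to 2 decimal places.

66.85 : 100.00 : 37.40

Each Sb atom is independently Sb-121 (p = 0.5721) or Sb-123 (q = 0.4279); the cluster is the binomial expansion (p + q)^2.
P(M) = 0.5721^2 = 0.327298
P(M+2) = 2 × 0.5721^1 × 0.4279^1 = 0.489603
P(M+4) = 0.4279^2 = 0.183098
The M+2 peak is largest (0.489603); scaling to 100 gives 66.85 : 100.00 : 37.40.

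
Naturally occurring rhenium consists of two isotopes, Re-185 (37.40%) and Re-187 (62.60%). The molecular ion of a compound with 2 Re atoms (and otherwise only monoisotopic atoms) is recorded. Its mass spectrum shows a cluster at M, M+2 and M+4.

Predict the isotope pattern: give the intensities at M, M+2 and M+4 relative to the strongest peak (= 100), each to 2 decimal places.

29.87 : 100.00 : 83.69

The 2 Re atoms are independent, so intensities follow the terms of (0.3740 + 0.6260)^2.
P(M) = 0.3740^2 = 0.139876
P(M+2) = 2 × 0.3740^1 × 0.6260^1 = 0.468248
P(M+4) = 0.6260^2 = 0.391876
The M+2 peak is largest (0.468248); scaling to 100 gives 29.87 : 100.00 : 83.69.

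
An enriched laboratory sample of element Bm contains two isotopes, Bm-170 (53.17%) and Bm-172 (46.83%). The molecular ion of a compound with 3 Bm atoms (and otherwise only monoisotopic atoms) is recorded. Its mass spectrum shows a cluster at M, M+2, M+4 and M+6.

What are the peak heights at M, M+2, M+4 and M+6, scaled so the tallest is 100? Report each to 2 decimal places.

Each Bm atom is independently Bm-170 (p = 0.5317) or Bm-172 (q = 0.4683); the cluster is the binomial expansion (p + q)^3.
P(M) = 0.5317^3 = 0.150314
P(M+2) = 3 × 0.5317^2 × 0.4683^1 = 0.397172
P(M+4) = 3 × 0.5317^1 × 0.4683^2 = 0.349813
P(M+6) = 0.4683^3 = 0.102700
The M+2 peak is largest (0.397172); scaling to 100 gives 37.85 : 100.00 : 88.08 : 25.86.

37.85 : 100.00 : 88.08 : 25.86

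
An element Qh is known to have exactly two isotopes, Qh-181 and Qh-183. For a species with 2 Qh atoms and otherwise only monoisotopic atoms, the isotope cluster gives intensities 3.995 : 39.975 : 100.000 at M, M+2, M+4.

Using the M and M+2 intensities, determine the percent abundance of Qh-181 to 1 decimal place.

16.7%

Write p for the Qh-181 fraction. I(M+2)/I(M) = [C(2,1)·p^1·(1−p)] / p^2 = 2·(1−p)/p = 39.975/3.995 = 10.0063
(1−p)/p = 10.0063/2 = 5.0031  ⇒  p = 1/(1 + 5.0031) = 0.1666
Qh-181: 16.7%, Qh-183: 83.3%.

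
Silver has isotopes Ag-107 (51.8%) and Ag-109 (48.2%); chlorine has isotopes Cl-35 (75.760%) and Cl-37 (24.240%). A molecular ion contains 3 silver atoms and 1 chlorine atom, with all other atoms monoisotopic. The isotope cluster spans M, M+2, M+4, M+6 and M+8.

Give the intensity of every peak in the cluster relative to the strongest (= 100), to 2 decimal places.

Silver pattern (n=3): 0.13899183 : 0.3879965 : 0.3610315 : 0.11198017
Chlorine pattern (n=1): 0.7576 : 0.2424
Convolve the two distributions (both contribute in 2-u steps):
  M: 0.13899183×0.7576 = 0.105300
  M+2: 0.13899183×0.2424 + 0.3879965×0.7576 = 0.327638
  M+4: 0.3879965×0.2424 + 0.3610315×0.7576 = 0.367568
  M+6: 0.3610315×0.2424 + 0.11198017×0.7576 = 0.172350
  M+8: 0.11198017×0.2424 = 0.027144
Scale to base peak (0.367568) = 100: 28.65 : 89.14 : 100.00 : 46.89 : 7.38

28.65 : 89.14 : 100.00 : 46.89 : 7.38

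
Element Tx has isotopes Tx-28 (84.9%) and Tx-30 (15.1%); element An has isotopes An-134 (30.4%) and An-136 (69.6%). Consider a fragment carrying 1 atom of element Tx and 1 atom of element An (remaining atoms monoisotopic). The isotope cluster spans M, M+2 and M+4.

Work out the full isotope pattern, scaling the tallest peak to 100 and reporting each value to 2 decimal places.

Element Tx pattern (n=1): 0.8490 : 0.1510
Element An pattern (n=1): 0.3040 : 0.6960
Convolve the two distributions (both contribute in 2-u steps):
  M: 0.8490×0.3040 = 0.258096
  M+2: 0.8490×0.6960 + 0.1510×0.3040 = 0.636808
  M+4: 0.1510×0.6960 = 0.105096
Scale to base peak (0.636808) = 100: 40.53 : 100.00 : 16.50

40.53 : 100.00 : 16.50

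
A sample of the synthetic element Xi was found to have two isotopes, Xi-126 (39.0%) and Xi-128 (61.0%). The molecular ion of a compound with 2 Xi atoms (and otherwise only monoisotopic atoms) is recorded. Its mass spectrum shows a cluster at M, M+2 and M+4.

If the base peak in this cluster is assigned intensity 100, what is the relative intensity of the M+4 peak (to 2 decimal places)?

Binomial terms of (0.390 + 0.610)^2: M 0.1521, M+2 0.4758, M+4 0.3721 → M+2 is the base peak.
P(M+2) = C(2,1) × 0.390^1 × 0.610^1 = 2 × 0.3900 × 0.6100 = 0.475800 (base)
P(M+4) = C(2,2) × 0.390^0 × 0.610^2 = 1 × 1.0000 × 0.3721 = 0.372100
Relative intensity = 0.372100 / 0.475800 × 100 = 78.21

78.21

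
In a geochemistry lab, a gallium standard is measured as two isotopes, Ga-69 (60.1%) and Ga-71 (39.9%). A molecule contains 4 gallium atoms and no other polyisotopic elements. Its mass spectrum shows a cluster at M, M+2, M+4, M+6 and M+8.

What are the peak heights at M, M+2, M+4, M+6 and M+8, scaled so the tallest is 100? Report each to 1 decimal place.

37.7 : 100.0 : 99.6 : 44.1 : 7.3

Expanding (0.601 + 0.399)^4:
P(M) = 0.601^4 = 0.130466
P(M+2) = 4 × 0.601^3 × 0.399^1 = 0.346463
P(M+4) = 6 × 0.601^2 × 0.399^2 = 0.345021
P(M+6) = 4 × 0.601^1 × 0.399^3 = 0.152705
P(M+8) = 0.399^4 = 0.025345
The M+2 peak is largest (0.346463); scaling to 100 gives 37.7 : 100.0 : 99.6 : 44.1 : 7.3.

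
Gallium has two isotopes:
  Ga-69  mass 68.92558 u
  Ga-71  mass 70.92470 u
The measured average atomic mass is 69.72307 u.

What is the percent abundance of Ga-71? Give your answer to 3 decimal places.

With x = fraction of Ga-69 (so Ga-71 is 1 − x):
68.92558·x + 70.92470·(1 − x) = 69.72307
(68.92558 − 70.92470)·x = 69.72307 − 70.92470
x = -1.20163 / -1.99912 = 0.60108 → 60.108% Ga-69, 39.892% Ga-71.

39.892%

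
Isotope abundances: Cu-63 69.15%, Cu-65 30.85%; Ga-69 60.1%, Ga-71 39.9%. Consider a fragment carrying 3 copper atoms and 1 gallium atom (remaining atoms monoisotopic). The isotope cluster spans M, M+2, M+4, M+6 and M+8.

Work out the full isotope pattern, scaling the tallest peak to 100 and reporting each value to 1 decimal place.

Copper pattern (n=3): 0.33065611 : 0.44254842 : 0.19743483 : 0.02936064
Gallium pattern (n=1): 0.6010 : 0.3990
Convolve the two distributions (both contribute in 2-u steps):
  M: 0.33065611×0.6010 = 0.198724
  M+2: 0.33065611×0.3990 + 0.44254842×0.6010 = 0.397903
  M+4: 0.44254842×0.3990 + 0.19743483×0.6010 = 0.295235
  M+6: 0.19743483×0.3990 + 0.02936064×0.6010 = 0.096422
  M+8: 0.02936064×0.3990 = 0.011715
Scale to base peak (0.397903) = 100: 49.9 : 100.0 : 74.2 : 24.2 : 2.9

49.9 : 100.0 : 74.2 : 24.2 : 2.9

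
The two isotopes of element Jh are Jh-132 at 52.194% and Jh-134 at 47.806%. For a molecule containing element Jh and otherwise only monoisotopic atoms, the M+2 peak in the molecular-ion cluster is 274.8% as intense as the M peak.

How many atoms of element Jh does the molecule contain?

For n independent Jh atoms, I(M+2)/I(M) = n · (abundance Jh-134) / (abundance Jh-132) = n · 0.47806/0.52194.
n = 2.748 × 0.52194/0.47806 = 3.00 ≈ 3

3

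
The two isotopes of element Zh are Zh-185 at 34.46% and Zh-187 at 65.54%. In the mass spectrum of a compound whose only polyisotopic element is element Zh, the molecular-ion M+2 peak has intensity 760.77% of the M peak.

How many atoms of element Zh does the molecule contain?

With n Zh atoms, P(M+2)/P(M) = C(n,1)·p^(n−1)q / p^n = n·q/p = n · 0.6554/0.3446.
n = 7.6077 × 0.3446/0.6554 = 4.00 ≈ 4

4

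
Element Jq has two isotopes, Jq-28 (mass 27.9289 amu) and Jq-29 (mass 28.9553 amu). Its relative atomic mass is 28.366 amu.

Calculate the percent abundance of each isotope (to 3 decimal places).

Let x be the fractional abundance of Jq-28; then Jq-29 has abundance 1 − x.
27.9289·x + 28.9553·(1 − x) = 28.366
(27.9289 − 28.9553)·x = 28.366 − 28.9553
x = -0.5893 / -1.0264 = 0.57414 → 57.414% Jq-28, 42.586% Jq-29.

Jq-28: 57.414%, Jq-29: 42.586%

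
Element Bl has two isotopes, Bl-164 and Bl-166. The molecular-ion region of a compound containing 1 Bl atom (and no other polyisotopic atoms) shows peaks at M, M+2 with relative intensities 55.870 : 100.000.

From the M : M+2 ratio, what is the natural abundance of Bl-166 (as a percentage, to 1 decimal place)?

64.2%

Write p for the Bl-164 fraction. I(M+2)/I(M) = [C(1,1)·p^0·(1−p)] / p^1 = 1·(1−p)/p = 100.000/55.870 = 1.7899
(1−p)/p = 1.7899/1 = 1.7899  ⇒  p = 1/(1 + 1.7899) = 0.3584
Bl-164: 35.8%, Bl-166: 64.2%.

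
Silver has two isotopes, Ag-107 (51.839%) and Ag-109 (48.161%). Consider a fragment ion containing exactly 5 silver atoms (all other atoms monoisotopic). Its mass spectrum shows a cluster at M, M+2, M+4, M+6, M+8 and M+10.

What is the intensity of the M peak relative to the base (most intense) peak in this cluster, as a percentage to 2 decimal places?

(0.51839 + 0.48161)^5 gives M 0.0374, M+2 0.1739, M+4 0.3231, M+6 0.3002, M+8 0.1394, M+10 0.0259; the largest is M+4.
P(M+4) = C(5,2) × 0.51839^3 × 0.48161^2 = 10 × 0.13930601 × 0.23194819 = 0.323118 (base)
P(M) = C(5,0) × 0.51839^5 × 0.48161^0 = 1 × 0.03743545 × 1.0000 = 0.037435
Relative intensity = 0.037435 / 0.323118 × 100 = 11.59

11.59%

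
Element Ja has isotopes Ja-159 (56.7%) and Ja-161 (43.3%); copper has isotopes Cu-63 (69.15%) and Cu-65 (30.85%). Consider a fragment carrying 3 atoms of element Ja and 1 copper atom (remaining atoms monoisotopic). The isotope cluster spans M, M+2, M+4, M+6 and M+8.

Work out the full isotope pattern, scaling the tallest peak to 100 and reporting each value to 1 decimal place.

Element Ja pattern (n=3): 0.18228426 : 0.41761421 : 0.31891879 : 0.08118274
Copper pattern (n=1): 0.6915 : 0.3085
Convolve the two distributions (both contribute in 2-u steps):
  M: 0.18228426×0.6915 = 0.126050
  M+2: 0.18228426×0.3085 + 0.41761421×0.6915 = 0.345015
  M+4: 0.41761421×0.3085 + 0.31891879×0.6915 = 0.349366
  M+6: 0.31891879×0.3085 + 0.08118274×0.6915 = 0.154524
  M+8: 0.08118274×0.3085 = 0.025045
Scale to base peak (0.349366) = 100: 36.1 : 98.8 : 100.0 : 44.2 : 7.2

36.1 : 98.8 : 100.0 : 44.2 : 7.2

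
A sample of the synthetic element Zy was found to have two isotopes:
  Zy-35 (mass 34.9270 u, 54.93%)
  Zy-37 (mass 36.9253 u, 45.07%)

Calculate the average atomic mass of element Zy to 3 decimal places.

35.828 u

Average mass = Σ (abundance × isotope mass) = 0.5493 × 34.9270 + 0.4507 × 36.9253
= 19.18540 + 16.64223 = 35.82763 u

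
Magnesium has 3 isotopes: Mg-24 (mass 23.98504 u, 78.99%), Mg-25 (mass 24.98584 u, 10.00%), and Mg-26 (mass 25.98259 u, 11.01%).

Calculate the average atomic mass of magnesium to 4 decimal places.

Ar = Σ fᵢ·mᵢ = 0.7899 × 23.98504 + 0.1000 × 24.98584 + 0.1101 × 25.98259
= 18.945783 + 2.498584 + 2.860683 = 24.305050 u

24.3051 u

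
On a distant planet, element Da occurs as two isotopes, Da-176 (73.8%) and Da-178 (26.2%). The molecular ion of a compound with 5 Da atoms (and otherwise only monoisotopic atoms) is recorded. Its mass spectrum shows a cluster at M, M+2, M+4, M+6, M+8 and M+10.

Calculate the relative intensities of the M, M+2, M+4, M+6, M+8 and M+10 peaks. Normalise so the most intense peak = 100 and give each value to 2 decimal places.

56.34 : 100.00 : 71.00 : 25.21 : 4.47 : 0.32

Expanding (0.738 + 0.262)^5:
P(M) = 0.738^5 = 0.218918
P(M+2) = 5 × 0.738^4 × 0.262^1 = 0.388595
P(M+4) = 10 × 0.738^3 × 0.262^2 = 0.275913
P(M+6) = 10 × 0.738^2 × 0.262^3 = 0.097953
P(M+8) = 5 × 0.738^1 × 0.262^4 = 0.017387
P(M+10) = 0.262^5 = 0.001235
The M+2 peak is largest (0.388595); scaling to 100 gives 56.34 : 100.00 : 71.00 : 25.21 : 4.47 : 0.32.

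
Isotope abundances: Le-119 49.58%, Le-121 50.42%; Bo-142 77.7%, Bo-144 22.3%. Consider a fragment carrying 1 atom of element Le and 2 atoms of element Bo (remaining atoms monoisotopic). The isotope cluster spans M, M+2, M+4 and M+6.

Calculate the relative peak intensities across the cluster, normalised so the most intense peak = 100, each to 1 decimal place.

62.9 : 100.0 : 41.9 : 5.3

Element Le pattern (n=1): 0.4958 : 0.5042
Element Bo pattern (n=2): 0.603729 : 0.346542 : 0.049729
Convolve the two distributions (both contribute in 2-u steps):
  M: 0.4958×0.603729 = 0.299329
  M+2: 0.4958×0.346542 + 0.5042×0.603729 = 0.476216
  M+4: 0.4958×0.049729 + 0.5042×0.346542 = 0.199382
  M+6: 0.5042×0.049729 = 0.025073
Scale to base peak (0.476216) = 100: 62.9 : 100.0 : 41.9 : 5.3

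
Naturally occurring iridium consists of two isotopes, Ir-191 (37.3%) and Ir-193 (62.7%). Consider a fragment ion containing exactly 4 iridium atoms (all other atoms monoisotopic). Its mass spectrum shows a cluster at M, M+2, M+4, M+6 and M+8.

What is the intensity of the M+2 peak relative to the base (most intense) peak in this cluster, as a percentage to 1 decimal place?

35.4%

Term probabilities: M 0.0194, M+2 0.1302, M+4 0.3282, M+6 0.3678, M+8 0.1546. Base peak = M+6.
P(M+6) = C(4,3) × 0.373^1 × 0.627^3 = 4 × 0.3730 × 0.24649188 = 0.367766 (base)
P(M+2) = C(4,1) × 0.373^3 × 0.627^1 = 4 × 0.05189512 × 0.6270 = 0.130153
Relative intensity = 0.130153 / 0.367766 × 100 = 35.4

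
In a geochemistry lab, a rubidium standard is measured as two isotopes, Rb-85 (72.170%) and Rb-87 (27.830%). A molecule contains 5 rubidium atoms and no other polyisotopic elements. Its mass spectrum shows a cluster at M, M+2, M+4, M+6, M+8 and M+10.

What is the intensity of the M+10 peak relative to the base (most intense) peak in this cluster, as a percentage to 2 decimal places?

(0.72170 + 0.27830)^5 gives M 0.1958, M+2 0.3775, M+4 0.2911, M+6 0.1123, M+8 0.0216, M+10 0.0017; the largest is M+2.
P(M+2) = C(5,1) × 0.72170^4 × 0.27830^1 = 5 × 0.27128565 × 0.2783 = 0.377494 (base)
P(M+10) = C(5,5) × 0.72170^0 × 0.27830^5 = 1 × 1.0000 × 0.00166942 = 0.001669
Relative intensity = 0.001669 / 0.377494 × 100 = 0.44

0.44%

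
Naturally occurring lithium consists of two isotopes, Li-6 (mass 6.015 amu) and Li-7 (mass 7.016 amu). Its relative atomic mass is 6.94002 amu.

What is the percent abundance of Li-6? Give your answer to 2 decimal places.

7.59%

Let x be the fractional abundance of Li-6; then Li-7 has abundance 1 − x.
6.015·x + 7.016·(1 − x) = 6.94002
(6.015 − 7.016)·x = 6.94002 − 7.016
x = -0.07598 / -1.001 = 0.07590 → 7.59% Li-6, 92.41% Li-7.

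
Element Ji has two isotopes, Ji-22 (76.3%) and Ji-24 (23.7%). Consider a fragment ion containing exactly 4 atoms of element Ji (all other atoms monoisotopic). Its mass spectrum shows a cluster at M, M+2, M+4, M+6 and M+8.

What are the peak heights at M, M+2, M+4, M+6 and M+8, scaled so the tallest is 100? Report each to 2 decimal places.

80.49 : 100.00 : 46.59 : 9.65 : 0.75

The 4 Ji atoms are independent, so intensities follow the terms of (0.763 + 0.237)^4.
P(M) = 0.763^4 = 0.338921
P(M+2) = 4 × 0.763^3 × 0.237^1 = 0.421097
P(M+4) = 6 × 0.763^2 × 0.237^2 = 0.196199
P(M+6) = 4 × 0.763^1 × 0.237^3 = 0.040628
P(M+8) = 0.237^4 = 0.003155
The M+2 peak is largest (0.421097); scaling to 100 gives 80.49 : 100.00 : 46.59 : 9.65 : 0.75.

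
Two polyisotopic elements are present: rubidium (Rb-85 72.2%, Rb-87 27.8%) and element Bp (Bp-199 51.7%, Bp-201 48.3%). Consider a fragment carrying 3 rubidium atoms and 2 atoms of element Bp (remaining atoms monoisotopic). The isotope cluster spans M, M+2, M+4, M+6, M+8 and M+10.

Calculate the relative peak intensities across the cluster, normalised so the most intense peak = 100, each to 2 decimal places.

Rubidium pattern (n=3): 0.37636705 : 0.43475086 : 0.16739714 : 0.02148495
Element Bp pattern (n=2): 0.267289 : 0.499422 : 0.233289
Convolve the two distributions (both contribute in 2-u steps):
  M: 0.37636705×0.267289 = 0.100599
  M+2: 0.37636705×0.499422 + 0.43475086×0.267289 = 0.304170
  M+4: 0.37636705×0.233289 + 0.43475086×0.499422 + 0.16739714×0.267289 = 0.349670
  M+6: 0.43475086×0.233289 + 0.16739714×0.499422 + 0.02148495×0.267289 = 0.190767
  M+8: 0.16739714×0.233289 + 0.02148495×0.499422 = 0.049782
  M+10: 0.02148495×0.233289 = 0.005012
Scale to base peak (0.349670) = 100: 28.77 : 86.99 : 100.00 : 54.56 : 14.24 : 1.43

28.77 : 86.99 : 100.00 : 54.56 : 14.24 : 1.43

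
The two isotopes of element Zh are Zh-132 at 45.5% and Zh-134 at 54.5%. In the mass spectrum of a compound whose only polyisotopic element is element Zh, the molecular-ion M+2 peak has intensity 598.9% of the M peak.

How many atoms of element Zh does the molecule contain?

5

The M+2/M ratio from n Zh atoms is n · q/p = n · 0.545/0.455.
n = 5.989 × 0.455/0.545 = 5.00 ≈ 5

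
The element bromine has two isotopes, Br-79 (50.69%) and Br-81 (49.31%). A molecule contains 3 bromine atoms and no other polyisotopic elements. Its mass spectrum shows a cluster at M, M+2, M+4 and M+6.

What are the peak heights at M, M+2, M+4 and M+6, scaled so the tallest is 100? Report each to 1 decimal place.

34.3 : 100.0 : 97.3 : 31.5

Expanding (0.5069 + 0.4931)^3:
P(M) = 0.5069^3 = 0.130247
P(M+2) = 3 × 0.5069^2 × 0.4931^1 = 0.380103
P(M+4) = 3 × 0.5069^1 × 0.4931^2 = 0.369755
P(M+6) = 0.4931^3 = 0.119896
The M+2 peak is largest (0.380103); scaling to 100 gives 34.3 : 100.0 : 97.3 : 31.5.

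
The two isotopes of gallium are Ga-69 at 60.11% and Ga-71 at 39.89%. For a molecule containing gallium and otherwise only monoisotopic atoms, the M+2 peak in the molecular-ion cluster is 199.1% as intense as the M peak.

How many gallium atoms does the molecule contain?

With n Ga atoms, P(M+2)/P(M) = C(n,1)·p^(n−1)q / p^n = n·q/p = n · 0.3989/0.6011.
n = 1.991 × 0.6011/0.3989 = 3.00 ≈ 3

3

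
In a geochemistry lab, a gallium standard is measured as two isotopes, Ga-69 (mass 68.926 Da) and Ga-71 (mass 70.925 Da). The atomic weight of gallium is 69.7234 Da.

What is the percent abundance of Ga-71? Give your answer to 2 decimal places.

39.89%

With x = fraction of Ga-69 (so Ga-71 is 1 − x):
68.926·x + 70.925·(1 − x) = 69.7234
(68.926 − 70.925)·x = 69.7234 − 70.925
x = -1.2016 / -1.999 = 0.60110 → 60.11% Ga-69, 39.89% Ga-71.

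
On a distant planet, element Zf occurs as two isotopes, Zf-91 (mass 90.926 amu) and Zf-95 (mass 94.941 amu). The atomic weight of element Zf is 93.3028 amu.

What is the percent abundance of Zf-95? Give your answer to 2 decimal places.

59.20%

Writing the weighted mean with unknown fraction x of Zf-91:
90.926·x + 94.941·(1 − x) = 93.3028
(90.926 − 94.941)·x = 93.3028 − 94.941
x = -1.6382 / -4.015 = 0.40802 → 40.80% Zf-91, 59.20% Zf-95.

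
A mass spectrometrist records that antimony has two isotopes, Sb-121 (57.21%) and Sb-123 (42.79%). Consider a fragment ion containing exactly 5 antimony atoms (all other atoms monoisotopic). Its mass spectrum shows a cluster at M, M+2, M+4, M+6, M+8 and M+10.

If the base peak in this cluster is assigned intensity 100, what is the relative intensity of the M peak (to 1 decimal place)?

Term probabilities: M 0.0613, M+2 0.2292, M+4 0.3428, M+6 0.2564, M+8 0.0959, M+10 0.0143. Base peak = M+4.
P(M+4) = C(5,2) × 0.5721^3 × 0.4279^2 = 10 × 0.18724742 × 0.18309841 = 0.342847 (base)
P(M) = C(5,0) × 0.5721^5 × 0.4279^0 = 1 × 0.06128578 × 1.0000 = 0.061286
Relative intensity = 0.061286 / 0.342847 × 100 = 17.9

17.9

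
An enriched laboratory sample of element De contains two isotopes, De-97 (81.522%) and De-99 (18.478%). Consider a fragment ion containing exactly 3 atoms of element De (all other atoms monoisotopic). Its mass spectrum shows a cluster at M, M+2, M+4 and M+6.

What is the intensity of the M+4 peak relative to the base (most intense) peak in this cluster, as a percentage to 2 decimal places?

(0.81522 + 0.18478)^3 gives M 0.5418, M+2 0.3684, M+4 0.0835, M+6 0.0063; the largest is M.
P(M) = C(3,0) × 0.81522^3 × 0.18478^0 = 1 × 0.54178188 × 1.0000 = 0.541782 (base)
P(M+4) = C(3,2) × 0.81522^1 × 0.18478^2 = 3 × 0.81522 × 0.03414365 = 0.083504
Relative intensity = 0.083504 / 0.541782 × 100 = 15.41

15.41%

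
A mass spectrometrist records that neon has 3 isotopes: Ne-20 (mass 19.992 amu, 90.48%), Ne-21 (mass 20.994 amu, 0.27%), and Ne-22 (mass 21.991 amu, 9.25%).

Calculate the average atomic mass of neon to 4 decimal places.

Ar = Σ fᵢ·mᵢ = 0.9048 × 19.992 + 0.0027 × 20.994 + 0.0925 × 21.991
= 18.08876 + 0.05668 + 2.03417 = 20.17961 amu

20.1796 amu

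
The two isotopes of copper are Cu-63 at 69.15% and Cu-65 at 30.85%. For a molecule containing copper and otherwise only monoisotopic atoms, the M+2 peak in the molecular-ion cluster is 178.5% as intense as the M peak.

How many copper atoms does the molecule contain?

The M+2/M ratio from n Cu atoms is n · q/p = n · 0.3085/0.6915.
n = 1.785 × 0.6915/0.3085 = 4.00 ≈ 4

4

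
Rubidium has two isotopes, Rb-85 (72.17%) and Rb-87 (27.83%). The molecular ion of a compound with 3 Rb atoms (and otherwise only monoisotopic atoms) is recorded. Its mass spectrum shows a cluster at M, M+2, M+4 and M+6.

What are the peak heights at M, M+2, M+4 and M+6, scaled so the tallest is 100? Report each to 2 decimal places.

Expanding (0.7217 + 0.2783)^3:
P(M) = 0.7217^3 = 0.375898
P(M+2) = 3 × 0.7217^2 × 0.2783^1 = 0.434858
P(M+4) = 3 × 0.7217^1 × 0.2783^2 = 0.167689
P(M+6) = 0.2783^3 = 0.021555
The M+2 peak is largest (0.434858); scaling to 100 gives 86.44 : 100.00 : 38.56 : 4.96.

86.44 : 100.00 : 38.56 : 4.96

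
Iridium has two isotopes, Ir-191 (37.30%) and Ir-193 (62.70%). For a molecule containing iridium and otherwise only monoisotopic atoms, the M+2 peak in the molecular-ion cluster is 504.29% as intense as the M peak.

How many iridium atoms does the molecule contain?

3

With n Ir atoms, P(M+2)/P(M) = C(n,1)·p^(n−1)q / p^n = n·q/p = n · 0.6270/0.3730.
n = 5.0429 × 0.3730/0.6270 = 3.00 ≈ 3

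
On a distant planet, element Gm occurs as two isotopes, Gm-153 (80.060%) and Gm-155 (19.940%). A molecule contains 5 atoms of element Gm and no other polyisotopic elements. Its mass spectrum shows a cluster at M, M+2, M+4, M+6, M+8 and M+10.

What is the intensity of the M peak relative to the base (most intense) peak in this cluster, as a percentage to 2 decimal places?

(0.80060 + 0.19940)^5 gives M 0.3289, M+2 0.4096, M+4 0.2040, M+6 0.0508, M+8 0.0063, M+10 0.0003; the largest is M+2.
P(M+2) = C(5,1) × 0.80060^4 × 0.19940^1 = 5 × 0.41083018 × 0.1994 = 0.409598 (base)
P(M) = C(5,0) × 0.80060^5 × 0.19940^0 = 1 × 0.32891064 × 1.0000 = 0.328911
Relative intensity = 0.328911 / 0.409598 × 100 = 80.30

80.30%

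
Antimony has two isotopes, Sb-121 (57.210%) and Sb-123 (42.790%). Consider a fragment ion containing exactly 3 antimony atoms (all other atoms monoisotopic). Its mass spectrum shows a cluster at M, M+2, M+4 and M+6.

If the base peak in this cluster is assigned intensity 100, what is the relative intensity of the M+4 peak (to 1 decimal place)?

74.8

(0.57210 + 0.42790)^3 gives M 0.1872, M+2 0.4202, M+4 0.3143, M+6 0.0783; the largest is M+2.
P(M+2) = C(3,1) × 0.57210^2 × 0.42790^1 = 3 × 0.32729841 × 0.4279 = 0.420153 (base)
P(M+4) = C(3,2) × 0.57210^1 × 0.42790^2 = 3 × 0.5721 × 0.18309841 = 0.314252
Relative intensity = 0.314252 / 0.420153 × 100 = 74.8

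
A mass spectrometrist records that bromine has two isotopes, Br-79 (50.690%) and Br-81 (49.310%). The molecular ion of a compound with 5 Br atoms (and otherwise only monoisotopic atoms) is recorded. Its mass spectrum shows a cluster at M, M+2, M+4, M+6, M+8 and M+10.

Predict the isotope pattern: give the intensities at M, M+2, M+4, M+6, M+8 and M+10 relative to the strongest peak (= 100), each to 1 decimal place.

The 5 Br atoms are independent, so intensities follow the terms of (0.50690 + 0.49310)^5.
P(M) = 0.50690^5 = 0.033467
P(M+2) = 5 × 0.50690^4 × 0.49310^1 = 0.162777
P(M+4) = 10 × 0.50690^3 × 0.49310^2 = 0.316692
P(M+6) = 10 × 0.50690^2 × 0.49310^3 = 0.308070
P(M+8) = 5 × 0.50690^1 × 0.49310^4 = 0.149842
P(M+10) = 0.49310^5 = 0.029152
The M+4 peak is largest (0.316692); scaling to 100 gives 10.6 : 51.4 : 100.0 : 97.3 : 47.3 : 9.2.

10.6 : 51.4 : 100.0 : 97.3 : 47.3 : 9.2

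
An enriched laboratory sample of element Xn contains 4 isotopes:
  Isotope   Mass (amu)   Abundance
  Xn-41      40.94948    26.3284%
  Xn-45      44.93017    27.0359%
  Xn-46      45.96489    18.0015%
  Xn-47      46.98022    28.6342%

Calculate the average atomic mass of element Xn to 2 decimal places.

Weight each isotope mass by its fractional abundance: 0.263284 × 40.94948 + 0.270359 × 44.93017 + 0.180015 × 45.96489 + 0.286342 × 46.98022
= 10.781343 + 12.147276 + 8.274370 + 13.452410 = 44.655399 amu

44.66 amu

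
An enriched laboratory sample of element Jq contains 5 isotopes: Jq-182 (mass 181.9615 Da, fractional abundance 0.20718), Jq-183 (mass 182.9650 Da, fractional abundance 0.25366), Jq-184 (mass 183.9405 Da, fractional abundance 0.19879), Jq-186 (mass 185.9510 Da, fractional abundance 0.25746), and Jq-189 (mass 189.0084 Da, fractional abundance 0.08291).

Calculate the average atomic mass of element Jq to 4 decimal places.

Ar = Σ fᵢ·mᵢ = 0.20718 × 181.9615 + 0.25366 × 182.9650 + 0.19879 × 183.9405 + 0.25746 × 185.9510 + 0.08291 × 189.0084
= 37.69878 + 46.41090 + 36.56553 + 47.87494 + 15.67069 = 184.22084 Da

184.2208 Da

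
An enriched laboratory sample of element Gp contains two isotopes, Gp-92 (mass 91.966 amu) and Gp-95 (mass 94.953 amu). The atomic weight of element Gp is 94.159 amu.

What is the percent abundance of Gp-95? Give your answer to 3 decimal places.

73.418%

With x = fraction of Gp-92 (so Gp-95 is 1 − x):
91.966·x + 94.953·(1 − x) = 94.159
(91.966 − 94.953)·x = 94.159 − 94.953
x = -0.794 / -2.987 = 0.26582 → 26.582% Gp-92, 73.418% Gp-95.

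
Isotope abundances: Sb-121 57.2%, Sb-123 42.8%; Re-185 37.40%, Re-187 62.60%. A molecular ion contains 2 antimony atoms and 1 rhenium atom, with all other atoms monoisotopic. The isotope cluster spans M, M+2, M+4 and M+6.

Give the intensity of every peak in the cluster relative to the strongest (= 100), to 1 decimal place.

Antimony pattern (n=2): 0.327184 : 0.489632 : 0.183184
Rhenium pattern (n=1): 0.3740 : 0.6260
Convolve the two distributions (both contribute in 2-u steps):
  M: 0.327184×0.3740 = 0.122367
  M+2: 0.327184×0.6260 + 0.489632×0.3740 = 0.387940
  M+4: 0.489632×0.6260 + 0.183184×0.3740 = 0.375020
  M+6: 0.183184×0.6260 = 0.114673
Scale to base peak (0.387940) = 100: 31.5 : 100.0 : 96.7 : 29.6

31.5 : 100.0 : 96.7 : 29.6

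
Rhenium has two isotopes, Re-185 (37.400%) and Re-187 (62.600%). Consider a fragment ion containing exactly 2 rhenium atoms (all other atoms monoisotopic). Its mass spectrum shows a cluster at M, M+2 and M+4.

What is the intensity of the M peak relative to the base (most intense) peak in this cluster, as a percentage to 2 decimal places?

29.87%

(0.37400 + 0.62600)^2 gives M 0.1399, M+2 0.4682, M+4 0.3919; the largest is M+2.
P(M+2) = C(2,1) × 0.37400^1 × 0.62600^1 = 2 × 0.3740 × 0.6260 = 0.468248 (base)
P(M) = C(2,0) × 0.37400^2 × 0.62600^0 = 1 × 0.139876 × 1.0000 = 0.139876
Relative intensity = 0.139876 / 0.468248 × 100 = 29.87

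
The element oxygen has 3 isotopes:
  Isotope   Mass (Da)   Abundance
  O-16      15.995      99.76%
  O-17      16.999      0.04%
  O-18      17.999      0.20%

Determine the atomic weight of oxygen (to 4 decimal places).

15.9994 Da

Average mass = Σ (abundance × isotope mass) = 0.9976 × 15.995 + 0.0004 × 16.999 + 0.0020 × 17.999
= 15.95661 + 0.00680 + 0.03600 = 15.99941 Da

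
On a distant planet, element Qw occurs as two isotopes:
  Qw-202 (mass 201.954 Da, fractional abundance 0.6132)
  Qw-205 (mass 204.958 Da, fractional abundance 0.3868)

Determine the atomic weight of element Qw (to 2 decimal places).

Weight each isotope mass by its fractional abundance: 0.6132 × 201.954 + 0.3868 × 204.958
= 123.8382 + 79.2778 = 203.1160 Da

203.12 Da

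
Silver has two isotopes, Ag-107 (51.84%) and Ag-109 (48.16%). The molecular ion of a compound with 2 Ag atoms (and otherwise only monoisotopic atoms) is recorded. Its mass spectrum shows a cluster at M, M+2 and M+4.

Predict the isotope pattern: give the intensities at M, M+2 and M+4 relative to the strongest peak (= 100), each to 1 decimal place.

Each Ag atom is independently Ag-107 (p = 0.5184) or Ag-109 (q = 0.4816); the cluster is the binomial expansion (p + q)^2.
P(M) = 0.5184^2 = 0.268739
P(M+2) = 2 × 0.5184^1 × 0.4816^1 = 0.499323
P(M+4) = 0.4816^2 = 0.231939
The M+2 peak is largest (0.499323); scaling to 100 gives 53.8 : 100.0 : 46.5.

53.8 : 100.0 : 46.5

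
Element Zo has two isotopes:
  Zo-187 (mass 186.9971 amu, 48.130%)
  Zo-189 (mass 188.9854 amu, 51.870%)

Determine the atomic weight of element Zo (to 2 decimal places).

The abundance-weighted mean is 0.48130 × 186.9971 + 0.51870 × 188.9854
= 90.00170 + 98.02673 = 188.02843 amu

188.03 amu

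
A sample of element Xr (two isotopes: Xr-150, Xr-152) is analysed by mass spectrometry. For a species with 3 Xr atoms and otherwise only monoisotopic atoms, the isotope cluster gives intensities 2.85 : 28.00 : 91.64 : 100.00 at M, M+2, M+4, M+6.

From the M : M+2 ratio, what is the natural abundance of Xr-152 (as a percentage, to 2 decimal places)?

76.61%

If p is the fraction of Xr that is Xr-150, then I(M+2)/I(M) = [C(3,1)·p^2·(1−p)] / p^3 = 3·(1−p)/p = 28.00/2.85 = 9.8246
(1−p)/p = 9.8246/3 = 3.2749  ⇒  p = 1/(1 + 3.2749) = 0.2339
Xr-150: 23.39%, Xr-152: 76.61%.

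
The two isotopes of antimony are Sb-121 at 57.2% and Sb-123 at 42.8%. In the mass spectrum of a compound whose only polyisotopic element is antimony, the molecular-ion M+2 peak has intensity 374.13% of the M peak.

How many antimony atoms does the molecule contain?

5

The M+2/M ratio from n Sb atoms is n · q/p = n · 0.428/0.572.
n = 3.7413 × 0.572/0.428 = 5.00 ≈ 5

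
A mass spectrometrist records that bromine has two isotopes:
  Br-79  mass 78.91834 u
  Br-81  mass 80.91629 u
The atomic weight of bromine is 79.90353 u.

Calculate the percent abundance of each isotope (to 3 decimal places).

Writing the weighted mean with unknown fraction x of Br-79:
78.91834·x + 80.91629·(1 − x) = 79.90353
(78.91834 − 80.91629)·x = 79.90353 − 80.91629
x = -1.01276 / -1.99795 = 0.50690 → 50.690% Br-79, 49.310% Br-81.

Br-79: 50.690%, Br-81: 49.310%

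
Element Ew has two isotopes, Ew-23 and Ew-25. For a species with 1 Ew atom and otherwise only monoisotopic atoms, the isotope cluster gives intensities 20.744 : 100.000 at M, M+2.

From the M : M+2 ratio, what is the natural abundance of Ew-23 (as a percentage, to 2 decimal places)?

17.18%

Let p = fractional abundance of Ew-23. I(M+2)/I(M) = [C(1,1)·p^0·(1−p)] / p^1 = 1·(1−p)/p = 100.000/20.744 = 4.8207
(1−p)/p = 4.8207/1 = 4.8207  ⇒  p = 1/(1 + 4.8207) = 0.1718
Ew-23: 17.18%, Ew-25: 82.82%.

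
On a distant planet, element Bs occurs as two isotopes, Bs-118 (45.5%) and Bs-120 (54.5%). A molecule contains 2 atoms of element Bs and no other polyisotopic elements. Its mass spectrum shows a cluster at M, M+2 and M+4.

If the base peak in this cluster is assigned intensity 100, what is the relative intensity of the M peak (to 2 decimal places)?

(0.455 + 0.545)^2 gives M 0.2070, M+2 0.4959, M+4 0.2970; the largest is M+2.
P(M+2) = C(2,1) × 0.455^1 × 0.545^1 = 2 × 0.4550 × 0.5450 = 0.495950 (base)
P(M) = C(2,0) × 0.455^2 × 0.545^0 = 1 × 0.207025 × 1.0000 = 0.207025
Relative intensity = 0.207025 / 0.495950 × 100 = 41.74

41.74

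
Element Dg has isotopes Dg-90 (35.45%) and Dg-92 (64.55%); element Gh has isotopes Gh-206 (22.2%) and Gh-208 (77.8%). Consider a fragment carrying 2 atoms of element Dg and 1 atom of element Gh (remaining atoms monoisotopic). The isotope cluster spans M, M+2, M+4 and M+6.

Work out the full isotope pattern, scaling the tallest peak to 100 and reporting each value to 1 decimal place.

6.2 : 44.4 : 100.0 : 72.3

Element Dg pattern (n=2): 0.12567025 : 0.4576595 : 0.41667025
Element Gh pattern (n=1): 0.2220 : 0.7780
Convolve the two distributions (both contribute in 2-u steps):
  M: 0.12567025×0.2220 = 0.027899
  M+2: 0.12567025×0.7780 + 0.4576595×0.2220 = 0.199372
  M+4: 0.4576595×0.7780 + 0.41667025×0.2220 = 0.448560
  M+6: 0.41667025×0.7780 = 0.324169
Scale to base peak (0.448560) = 100: 6.2 : 44.4 : 100.0 : 72.3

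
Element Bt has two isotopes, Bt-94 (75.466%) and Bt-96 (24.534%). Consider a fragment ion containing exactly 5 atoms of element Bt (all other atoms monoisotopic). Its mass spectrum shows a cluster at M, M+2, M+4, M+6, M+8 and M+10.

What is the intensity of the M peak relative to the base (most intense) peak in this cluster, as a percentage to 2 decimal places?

Term probabilities: M 0.2448, M+2 0.3979, M+4 0.2587, M+6 0.0841, M+8 0.0137, M+10 0.0009. Base peak = M+2.
P(M+2) = C(5,1) × 0.75466^4 × 0.24534^1 = 5 × 0.32434359 × 0.24534 = 0.397872 (base)
P(M) = C(5,0) × 0.75466^5 × 0.24534^0 = 1 × 0.24476914 × 1.0000 = 0.244769
Relative intensity = 0.244769 / 0.397872 × 100 = 61.52

61.52%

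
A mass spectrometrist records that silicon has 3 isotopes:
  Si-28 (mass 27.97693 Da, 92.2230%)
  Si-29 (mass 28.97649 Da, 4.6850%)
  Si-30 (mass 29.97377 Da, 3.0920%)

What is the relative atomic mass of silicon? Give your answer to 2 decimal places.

28.09 Da

Average mass = Σ (abundance × isotope mass) = 0.922230 × 27.97693 + 0.046850 × 28.97649 + 0.030920 × 29.97377
= 25.801164 + 1.357549 + 0.926789 = 28.085502 Da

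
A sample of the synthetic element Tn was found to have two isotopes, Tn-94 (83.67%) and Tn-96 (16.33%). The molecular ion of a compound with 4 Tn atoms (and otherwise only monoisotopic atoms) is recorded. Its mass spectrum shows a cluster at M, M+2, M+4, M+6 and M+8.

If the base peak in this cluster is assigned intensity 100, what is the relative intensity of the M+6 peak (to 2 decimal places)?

2.97

Binomial terms of (0.8367 + 0.1633)^4: M 0.4901, M+2 0.3826, M+4 0.1120, M+6 0.0146, M+8 0.0007 → M is the base peak.
P(M) = C(4,0) × 0.8367^4 × 0.1633^0 = 1 × 0.49009365 × 1.0000 = 0.490094 (base)
P(M+6) = C(4,3) × 0.8367^1 × 0.1633^3 = 4 × 0.8367 × 0.0043547 = 0.014574
Relative intensity = 0.014574 / 0.490094 × 100 = 2.97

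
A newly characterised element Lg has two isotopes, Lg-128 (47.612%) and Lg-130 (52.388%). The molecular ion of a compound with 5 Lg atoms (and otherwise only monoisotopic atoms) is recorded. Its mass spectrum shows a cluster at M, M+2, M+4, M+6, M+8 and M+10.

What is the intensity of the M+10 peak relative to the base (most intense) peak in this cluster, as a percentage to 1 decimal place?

(0.47612 + 0.52388)^5 gives M 0.0245, M+2 0.1346, M+4 0.2962, M+6 0.3259, M+8 0.1793, M+10 0.0395; the largest is M+6.
P(M+6) = C(5,3) × 0.47612^2 × 0.52388^3 = 10 × 0.22669025 × 0.143779 = 0.325933 (base)
P(M+10) = C(5,5) × 0.47612^0 × 0.52388^5 = 1 × 1.0000 × 0.03946018 = 0.039460
Relative intensity = 0.039460 / 0.325933 × 100 = 12.1

12.1%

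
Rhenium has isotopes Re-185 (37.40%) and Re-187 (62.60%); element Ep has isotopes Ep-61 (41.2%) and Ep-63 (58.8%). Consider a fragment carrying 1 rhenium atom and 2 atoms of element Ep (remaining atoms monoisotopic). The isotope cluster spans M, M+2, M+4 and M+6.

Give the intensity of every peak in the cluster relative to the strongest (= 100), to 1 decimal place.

14.7 : 66.4 : 100.0 : 50.0

Rhenium pattern (n=1): 0.3740 : 0.6260
Element Ep pattern (n=2): 0.169744 : 0.484512 : 0.345744
Convolve the two distributions (both contribute in 2-u steps):
  M: 0.3740×0.169744 = 0.063484
  M+2: 0.3740×0.484512 + 0.6260×0.169744 = 0.287467
  M+4: 0.3740×0.345744 + 0.6260×0.484512 = 0.432613
  M+6: 0.6260×0.345744 = 0.216436
Scale to base peak (0.432613) = 100: 14.7 : 66.4 : 100.0 : 50.0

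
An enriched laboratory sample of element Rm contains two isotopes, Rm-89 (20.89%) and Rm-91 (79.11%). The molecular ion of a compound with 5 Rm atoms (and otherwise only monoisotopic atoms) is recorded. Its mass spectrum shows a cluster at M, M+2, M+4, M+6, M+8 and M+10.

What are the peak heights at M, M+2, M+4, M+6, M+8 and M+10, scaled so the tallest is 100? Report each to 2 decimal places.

0.10 : 1.84 : 13.95 : 52.81 : 100.00 : 75.74

Each Rm atom is independently Rm-89 (p = 0.2089) or Rm-91 (q = 0.7911); the cluster is the binomial expansion (p + q)^5.
P(M) = 0.2089^5 = 0.000398
P(M+2) = 5 × 0.2089^4 × 0.7911^1 = 0.007533
P(M+4) = 10 × 0.2089^3 × 0.7911^2 = 0.057053
P(M+6) = 10 × 0.2089^2 × 0.7911^3 = 0.216058
P(M+8) = 5 × 0.2089^1 × 0.7911^4 = 0.409104
P(M+10) = 0.7911^5 = 0.309854
The M+8 peak is largest (0.409104); scaling to 100 gives 0.10 : 1.84 : 13.95 : 52.81 : 100.00 : 75.74.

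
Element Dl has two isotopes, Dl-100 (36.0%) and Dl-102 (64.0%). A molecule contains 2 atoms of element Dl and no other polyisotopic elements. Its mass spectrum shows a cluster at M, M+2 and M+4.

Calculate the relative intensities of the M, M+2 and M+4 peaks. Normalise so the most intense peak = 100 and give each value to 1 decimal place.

28.1 : 100.0 : 88.9

Each Dl atom is independently Dl-100 (p = 0.360) or Dl-102 (q = 0.640); the cluster is the binomial expansion (p + q)^2.
P(M) = 0.360^2 = 0.129600
P(M+2) = 2 × 0.360^1 × 0.640^1 = 0.460800
P(M+4) = 0.640^2 = 0.409600
The M+2 peak is largest (0.460800); scaling to 100 gives 28.1 : 100.0 : 88.9.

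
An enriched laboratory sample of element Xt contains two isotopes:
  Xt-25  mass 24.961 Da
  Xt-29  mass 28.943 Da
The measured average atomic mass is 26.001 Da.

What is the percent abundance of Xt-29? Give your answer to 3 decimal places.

Let x be the fractional abundance of Xt-25; then Xt-29 has abundance 1 − x.
24.961·x + 28.943·(1 − x) = 26.001
(24.961 − 28.943)·x = 26.001 − 28.943
x = -2.942 / -3.982 = 0.73882 → 73.882% Xt-25, 26.118% Xt-29.

26.118%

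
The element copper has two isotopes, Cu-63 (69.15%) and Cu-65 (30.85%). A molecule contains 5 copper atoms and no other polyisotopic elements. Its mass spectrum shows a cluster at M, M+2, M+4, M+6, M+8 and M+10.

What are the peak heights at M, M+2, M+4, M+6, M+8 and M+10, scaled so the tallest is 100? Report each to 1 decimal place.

The 5 Cu atoms are independent, so intensities follow the terms of (0.6915 + 0.3085)^5.
P(M) = 0.6915^5 = 0.158111
P(M+2) = 5 × 0.6915^4 × 0.3085^1 = 0.352691
P(M+4) = 10 × 0.6915^3 × 0.3085^2 = 0.314693
P(M+6) = 10 × 0.6915^2 × 0.3085^3 = 0.140394
P(M+8) = 5 × 0.6915^1 × 0.3085^4 = 0.031317
P(M+10) = 0.3085^5 = 0.002794
The M+2 peak is largest (0.352691); scaling to 100 gives 44.8 : 100.0 : 89.2 : 39.8 : 8.9 : 0.8.

44.8 : 100.0 : 89.2 : 39.8 : 8.9 : 0.8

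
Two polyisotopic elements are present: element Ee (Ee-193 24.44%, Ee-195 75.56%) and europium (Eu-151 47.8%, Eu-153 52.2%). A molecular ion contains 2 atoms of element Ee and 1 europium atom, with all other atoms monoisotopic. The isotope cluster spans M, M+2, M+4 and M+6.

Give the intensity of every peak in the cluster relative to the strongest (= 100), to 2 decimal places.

6.13 : 44.60 : 100.00 : 64.00

Element Ee pattern (n=2): 0.05973136 : 0.36933728 : 0.57093136
Europium pattern (n=1): 0.4780 : 0.5220
Convolve the two distributions (both contribute in 2-u steps):
  M: 0.05973136×0.4780 = 0.028552
  M+2: 0.05973136×0.5220 + 0.36933728×0.4780 = 0.207723
  M+4: 0.36933728×0.5220 + 0.57093136×0.4780 = 0.465699
  M+6: 0.57093136×0.5220 = 0.298026
Scale to base peak (0.465699) = 100: 6.13 : 44.60 : 100.00 : 64.00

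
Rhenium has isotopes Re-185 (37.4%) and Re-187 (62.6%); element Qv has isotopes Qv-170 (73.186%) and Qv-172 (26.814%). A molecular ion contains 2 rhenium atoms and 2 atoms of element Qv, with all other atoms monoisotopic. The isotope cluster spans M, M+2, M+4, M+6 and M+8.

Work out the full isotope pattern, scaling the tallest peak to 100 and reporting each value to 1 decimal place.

Rhenium pattern (n=2): 0.139876 : 0.468248 : 0.391876
Element Qv pattern (n=2): 0.53561906 : 0.39248188 : 0.07189906
Convolve the two distributions (both contribute in 2-u steps):
  M: 0.139876×0.53561906 = 0.074920
  M+2: 0.139876×0.39248188 + 0.468248×0.53561906 = 0.305701
  M+4: 0.139876×0.07189906 + 0.468248×0.39248188 + 0.391876×0.53561906 = 0.403732
  M+6: 0.468248×0.07189906 + 0.391876×0.39248188 = 0.187471
  M+8: 0.391876×0.07189906 = 0.028176
Scale to base peak (0.403732) = 100: 18.6 : 75.7 : 100.0 : 46.4 : 7.0

18.6 : 75.7 : 100.0 : 46.4 : 7.0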